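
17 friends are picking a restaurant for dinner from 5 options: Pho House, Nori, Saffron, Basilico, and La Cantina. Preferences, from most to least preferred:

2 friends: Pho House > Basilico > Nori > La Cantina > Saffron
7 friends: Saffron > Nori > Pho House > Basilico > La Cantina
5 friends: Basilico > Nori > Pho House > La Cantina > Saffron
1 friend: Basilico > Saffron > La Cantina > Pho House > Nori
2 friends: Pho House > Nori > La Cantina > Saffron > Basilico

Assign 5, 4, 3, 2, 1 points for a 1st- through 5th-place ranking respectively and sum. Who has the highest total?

Nori

Pho House: 2·5 + 7·3 + 5·3 + 1·2 + 2·5 = 58
Nori: 2·3 + 7·4 + 5·4 + 1·1 + 2·4 = 63
Saffron: 2·1 + 7·5 + 5·1 + 1·4 + 2·2 = 50
Basilico: 2·4 + 7·2 + 5·5 + 1·5 + 2·1 = 54
La Cantina: 2·2 + 7·1 + 5·2 + 1·3 + 2·3 = 30
Nori has the highest Borda score (63).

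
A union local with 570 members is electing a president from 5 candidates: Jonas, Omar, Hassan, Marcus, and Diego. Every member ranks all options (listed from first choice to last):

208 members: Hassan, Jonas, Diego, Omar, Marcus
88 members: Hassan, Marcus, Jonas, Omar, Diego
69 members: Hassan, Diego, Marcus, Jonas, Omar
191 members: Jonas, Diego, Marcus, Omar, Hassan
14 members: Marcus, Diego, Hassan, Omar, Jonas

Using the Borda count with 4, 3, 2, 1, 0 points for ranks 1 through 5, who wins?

Jonas: 208·3 + 88·2 + 69·1 + 191·4 + 14·0 = 1633
Omar: 208·1 + 88·1 + 69·0 + 191·1 + 14·1 = 501
Hassan: 208·4 + 88·4 + 69·4 + 191·0 + 14·2 = 1488
Marcus: 208·0 + 88·3 + 69·2 + 191·2 + 14·4 = 840
Diego: 208·2 + 88·0 + 69·3 + 191·3 + 14·3 = 1238
Jonas has the highest Borda score (1633).

Jonas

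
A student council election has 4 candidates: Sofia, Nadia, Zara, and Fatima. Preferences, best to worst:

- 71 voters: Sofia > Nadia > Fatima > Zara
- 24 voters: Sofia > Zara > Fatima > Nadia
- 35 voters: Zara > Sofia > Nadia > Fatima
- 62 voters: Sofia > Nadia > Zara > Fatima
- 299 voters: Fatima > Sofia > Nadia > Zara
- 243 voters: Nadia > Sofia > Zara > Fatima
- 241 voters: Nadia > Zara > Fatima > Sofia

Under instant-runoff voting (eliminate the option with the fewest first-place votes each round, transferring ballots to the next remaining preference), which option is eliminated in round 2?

Round 1: Sofia 157, Nadia 484, Zara 35, Fatima 299. Eliminate Zara.
Round 2: Sofia 192, Nadia 484, Fatima 299. Eliminate Sofia.

Sofia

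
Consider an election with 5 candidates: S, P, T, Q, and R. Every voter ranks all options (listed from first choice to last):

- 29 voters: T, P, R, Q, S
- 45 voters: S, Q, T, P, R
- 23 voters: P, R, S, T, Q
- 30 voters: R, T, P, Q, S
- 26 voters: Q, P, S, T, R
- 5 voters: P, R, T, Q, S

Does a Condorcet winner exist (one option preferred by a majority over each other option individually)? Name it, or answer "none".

none

Checking pairwise contests:
P beats S 113–45.
T beats P 104–54.
S beats T 94–64.
P beats Q 87–71.
P beats R 128–30.
Every option loses at least one head-to-head, so there is no Condorcet winner.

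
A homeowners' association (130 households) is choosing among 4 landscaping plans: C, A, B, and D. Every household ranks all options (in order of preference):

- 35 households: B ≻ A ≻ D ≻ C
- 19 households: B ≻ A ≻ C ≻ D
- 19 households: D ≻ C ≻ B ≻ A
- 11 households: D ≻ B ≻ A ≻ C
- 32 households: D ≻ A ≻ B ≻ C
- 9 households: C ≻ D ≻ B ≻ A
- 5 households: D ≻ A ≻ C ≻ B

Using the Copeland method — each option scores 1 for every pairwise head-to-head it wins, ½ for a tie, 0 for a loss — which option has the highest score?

C: loses to A, B, and D → score 0.
A: beats C; loses to B and D → score 1.
B: beats C and A; loses to D → score 2.
D: beats C, A, and B → score 3.
D has the best pairwise record.

D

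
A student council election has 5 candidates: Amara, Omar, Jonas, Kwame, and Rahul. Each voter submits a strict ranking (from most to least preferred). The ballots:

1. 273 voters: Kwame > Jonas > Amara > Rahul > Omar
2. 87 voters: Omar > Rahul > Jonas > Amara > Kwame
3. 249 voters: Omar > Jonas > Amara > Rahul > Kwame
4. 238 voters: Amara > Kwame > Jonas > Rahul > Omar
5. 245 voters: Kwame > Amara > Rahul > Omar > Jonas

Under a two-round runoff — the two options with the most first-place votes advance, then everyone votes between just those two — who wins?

Kwame

Round 1 first-place votes: Amara 238, Omar 336, Jonas 0, Kwame 518, Rahul 0.
Kwame and Omar advance.
Runoff: Kwame is preferred to Omar by 756 voters; Omar by 336.
Kwame wins the runoff.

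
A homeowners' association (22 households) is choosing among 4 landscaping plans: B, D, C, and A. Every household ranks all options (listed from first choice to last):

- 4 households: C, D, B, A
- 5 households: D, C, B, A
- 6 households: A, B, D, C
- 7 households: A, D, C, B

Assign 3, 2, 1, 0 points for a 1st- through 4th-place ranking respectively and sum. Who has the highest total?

D

B: 4·1 + 5·1 + 6·2 + 7·0 = 21
D: 4·2 + 5·3 + 6·1 + 7·2 = 43
C: 4·3 + 5·2 + 6·0 + 7·1 = 29
A: 4·0 + 5·0 + 6·3 + 7·3 = 39
D has the highest Borda score (43).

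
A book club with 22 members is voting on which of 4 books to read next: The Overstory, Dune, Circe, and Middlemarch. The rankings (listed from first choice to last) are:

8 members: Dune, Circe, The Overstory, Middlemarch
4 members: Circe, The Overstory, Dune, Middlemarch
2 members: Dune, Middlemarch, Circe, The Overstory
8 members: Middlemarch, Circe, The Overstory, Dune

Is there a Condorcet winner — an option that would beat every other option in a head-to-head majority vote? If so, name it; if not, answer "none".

Circe

Circe vs The Overstory: 22–0 for Circe.
Circe vs Dune: 12–10 for Circe.
Circe vs Middlemarch: 12–10 for Circe.
Circe beats every other option head-to-head.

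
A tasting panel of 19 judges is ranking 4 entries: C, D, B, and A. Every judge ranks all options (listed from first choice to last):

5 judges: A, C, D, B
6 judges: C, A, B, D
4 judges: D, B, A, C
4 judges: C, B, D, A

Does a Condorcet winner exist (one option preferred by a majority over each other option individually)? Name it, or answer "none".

C

C vs D: 15–4 for C.
C vs B: 15–4 for C.
C vs A: 10–9 for C.
C beats every other option head-to-head.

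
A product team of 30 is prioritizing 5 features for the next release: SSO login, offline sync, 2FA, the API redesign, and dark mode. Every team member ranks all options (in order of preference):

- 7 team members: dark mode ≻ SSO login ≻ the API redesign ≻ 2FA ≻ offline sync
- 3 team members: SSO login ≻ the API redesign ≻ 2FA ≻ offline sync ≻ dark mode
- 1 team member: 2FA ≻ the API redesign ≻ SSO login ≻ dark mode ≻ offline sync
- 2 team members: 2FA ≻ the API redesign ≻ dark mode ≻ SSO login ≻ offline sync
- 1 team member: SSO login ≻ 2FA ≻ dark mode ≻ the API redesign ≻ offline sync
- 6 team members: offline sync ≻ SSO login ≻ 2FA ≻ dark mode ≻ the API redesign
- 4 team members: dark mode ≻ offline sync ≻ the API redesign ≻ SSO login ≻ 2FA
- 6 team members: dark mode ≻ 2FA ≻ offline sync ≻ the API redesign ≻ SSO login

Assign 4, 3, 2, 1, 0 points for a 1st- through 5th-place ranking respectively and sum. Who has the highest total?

dark mode

SSO login: 7·3 + 3·4 + 1·2 + 2·1 + 1·4 + 6·3 + 4·1 + 6·0 = 63
offline sync: 7·0 + 3·1 + 1·0 + 2·0 + 1·0 + 6·4 + 4·3 + 6·2 = 51
2FA: 7·1 + 3·2 + 1·4 + 2·4 + 1·3 + 6·2 + 4·0 + 6·3 = 58
the API redesign: 7·2 + 3·3 + 1·3 + 2·3 + 1·1 + 6·0 + 4·2 + 6·1 = 47
dark mode: 7·4 + 3·0 + 1·1 + 2·2 + 1·2 + 6·1 + 4·4 + 6·4 = 81
dark mode has the highest Borda score (81).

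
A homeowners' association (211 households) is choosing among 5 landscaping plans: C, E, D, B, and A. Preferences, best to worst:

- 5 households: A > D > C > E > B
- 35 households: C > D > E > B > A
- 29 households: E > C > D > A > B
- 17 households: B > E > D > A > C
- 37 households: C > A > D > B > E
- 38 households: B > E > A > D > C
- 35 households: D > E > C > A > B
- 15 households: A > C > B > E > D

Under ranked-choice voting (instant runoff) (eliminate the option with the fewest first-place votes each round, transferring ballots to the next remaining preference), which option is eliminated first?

Round 1: C 72, E 29, D 35, B 55, A 20. Eliminate A.

A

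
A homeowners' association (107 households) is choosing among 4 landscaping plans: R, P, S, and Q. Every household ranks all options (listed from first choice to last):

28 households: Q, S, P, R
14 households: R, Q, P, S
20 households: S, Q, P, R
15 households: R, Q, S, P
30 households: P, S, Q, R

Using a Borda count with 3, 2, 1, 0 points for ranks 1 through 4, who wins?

R: 28·0 + 14·3 + 20·0 + 15·3 + 30·0 = 87
P: 28·1 + 14·1 + 20·1 + 15·0 + 30·3 = 152
S: 28·2 + 14·0 + 20·3 + 15·1 + 30·2 = 191
Q: 28·3 + 14·2 + 20·2 + 15·2 + 30·1 = 212
Q has the highest Borda score (212).

Q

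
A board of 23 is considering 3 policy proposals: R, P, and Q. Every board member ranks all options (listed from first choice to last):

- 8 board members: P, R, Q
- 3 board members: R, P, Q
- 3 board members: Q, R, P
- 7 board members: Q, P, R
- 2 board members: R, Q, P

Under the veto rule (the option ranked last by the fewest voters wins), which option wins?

Last-place votes: R 7, P 5, Q 11.
P is ranked last by the fewest voters, so P wins.

P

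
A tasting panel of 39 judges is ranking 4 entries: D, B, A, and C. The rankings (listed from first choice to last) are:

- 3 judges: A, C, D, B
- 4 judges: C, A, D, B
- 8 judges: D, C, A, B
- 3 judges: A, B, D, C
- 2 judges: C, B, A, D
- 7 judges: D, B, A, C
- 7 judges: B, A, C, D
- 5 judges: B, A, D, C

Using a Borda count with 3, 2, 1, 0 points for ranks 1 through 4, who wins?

A

D: 3·1 + 4·1 + 8·3 + 3·1 + 2·0 + 7·3 + 7·0 + 5·1 = 60
B: 3·0 + 4·0 + 8·0 + 3·2 + 2·2 + 7·2 + 7·3 + 5·3 = 60
A: 3·3 + 4·2 + 8·1 + 3·3 + 2·1 + 7·1 + 7·2 + 5·2 = 67
C: 3·2 + 4·3 + 8·2 + 3·0 + 2·3 + 7·0 + 7·1 + 5·0 = 47
A has the highest Borda score (67).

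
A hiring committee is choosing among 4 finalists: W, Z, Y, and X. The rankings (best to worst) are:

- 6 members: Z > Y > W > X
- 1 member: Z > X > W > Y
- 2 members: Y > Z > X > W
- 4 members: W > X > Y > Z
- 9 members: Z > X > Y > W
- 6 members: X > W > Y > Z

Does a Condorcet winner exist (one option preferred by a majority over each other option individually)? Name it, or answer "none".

Z vs W: 18–10 for Z.
Z vs Y: 16–12 for Z.
Z vs X: 18–10 for Z.
Z beats every other option head-to-head.

Z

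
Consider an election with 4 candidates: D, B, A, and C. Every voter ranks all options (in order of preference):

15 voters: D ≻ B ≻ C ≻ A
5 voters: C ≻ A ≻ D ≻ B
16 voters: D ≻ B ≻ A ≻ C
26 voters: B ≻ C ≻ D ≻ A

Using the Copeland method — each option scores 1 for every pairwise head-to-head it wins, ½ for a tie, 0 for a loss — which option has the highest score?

D

D: beats B and A; ties C → score 2.5.
B: beats A and C; loses to D → score 2.
A: loses to D, B, and C → score 0.
C: beats A; ties D; loses to B → score 1.5.
D has the best pairwise record.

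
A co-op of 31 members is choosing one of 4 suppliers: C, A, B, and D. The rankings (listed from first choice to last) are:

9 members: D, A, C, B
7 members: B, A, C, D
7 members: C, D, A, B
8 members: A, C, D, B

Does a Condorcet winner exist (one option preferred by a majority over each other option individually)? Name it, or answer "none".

Checking pairwise contests:
A beats C 24–7.
D beats A 16–15.
C beats B 24–7.
C beats D 22–9.
Every option loses at least one head-to-head, so there is no Condorcet winner.

none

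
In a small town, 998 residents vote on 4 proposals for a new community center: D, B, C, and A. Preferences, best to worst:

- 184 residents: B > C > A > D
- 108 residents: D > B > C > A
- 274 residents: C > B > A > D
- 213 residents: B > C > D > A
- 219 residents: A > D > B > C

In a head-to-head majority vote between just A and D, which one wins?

A

Voters preferring A to D: 677; preferring D to A: 321.
A wins the head-to-head.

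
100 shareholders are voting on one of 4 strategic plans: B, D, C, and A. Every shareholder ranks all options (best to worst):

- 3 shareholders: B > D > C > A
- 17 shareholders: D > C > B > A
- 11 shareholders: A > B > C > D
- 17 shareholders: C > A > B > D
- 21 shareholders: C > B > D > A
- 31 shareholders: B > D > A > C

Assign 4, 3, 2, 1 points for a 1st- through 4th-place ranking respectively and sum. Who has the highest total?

B

B: 3·4 + 17·2 + 11·3 + 17·2 + 21·3 + 31·4 = 300
D: 3·3 + 17·4 + 11·1 + 17·1 + 21·2 + 31·3 = 240
C: 3·2 + 17·3 + 11·2 + 17·4 + 21·4 + 31·1 = 262
A: 3·1 + 17·1 + 11·4 + 17·3 + 21·1 + 31·2 = 198
B has the highest Borda score (300).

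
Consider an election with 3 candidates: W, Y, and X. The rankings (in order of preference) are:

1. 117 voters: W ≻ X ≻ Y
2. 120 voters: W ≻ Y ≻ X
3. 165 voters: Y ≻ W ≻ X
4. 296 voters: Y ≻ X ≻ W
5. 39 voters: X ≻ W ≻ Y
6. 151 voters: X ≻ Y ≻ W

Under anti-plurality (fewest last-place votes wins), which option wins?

Last-place votes: W 447, Y 156, X 285.
Y is ranked last by the fewest voters, so Y wins.

Y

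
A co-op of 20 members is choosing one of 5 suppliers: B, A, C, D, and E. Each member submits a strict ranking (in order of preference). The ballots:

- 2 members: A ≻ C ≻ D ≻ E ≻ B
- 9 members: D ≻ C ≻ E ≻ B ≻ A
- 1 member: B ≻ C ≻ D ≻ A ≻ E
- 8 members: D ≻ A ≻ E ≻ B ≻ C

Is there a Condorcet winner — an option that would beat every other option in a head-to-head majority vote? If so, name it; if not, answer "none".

D vs B: 19–1 for D.
D vs A: 18–2 for D.
D vs C: 17–3 for D.
D vs E: 20–0 for D.
D beats every other option head-to-head.

D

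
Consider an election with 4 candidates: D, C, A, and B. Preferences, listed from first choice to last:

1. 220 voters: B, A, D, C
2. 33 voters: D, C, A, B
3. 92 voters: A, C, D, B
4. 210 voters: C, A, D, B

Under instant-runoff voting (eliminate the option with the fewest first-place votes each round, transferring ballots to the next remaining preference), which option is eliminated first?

D

Round 1: D 33, C 210, A 92, B 220. Eliminate D.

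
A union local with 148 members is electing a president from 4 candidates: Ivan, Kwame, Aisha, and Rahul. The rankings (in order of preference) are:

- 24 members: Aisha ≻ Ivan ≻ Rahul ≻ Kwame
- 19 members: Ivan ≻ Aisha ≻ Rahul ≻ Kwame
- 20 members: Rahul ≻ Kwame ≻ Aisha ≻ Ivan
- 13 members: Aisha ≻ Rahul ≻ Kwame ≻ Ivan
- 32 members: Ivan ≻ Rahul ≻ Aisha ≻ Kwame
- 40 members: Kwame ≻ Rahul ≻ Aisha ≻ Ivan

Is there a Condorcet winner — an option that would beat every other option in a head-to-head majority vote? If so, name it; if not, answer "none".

Checking pairwise contests:
Aisha beats Ivan 97–51.
Ivan beats Kwame 75–73.
Rahul beats Aisha 92–56.
Ivan beats Rahul 75–73.
Every option loses at least one head-to-head, so there is no Condorcet winner.

none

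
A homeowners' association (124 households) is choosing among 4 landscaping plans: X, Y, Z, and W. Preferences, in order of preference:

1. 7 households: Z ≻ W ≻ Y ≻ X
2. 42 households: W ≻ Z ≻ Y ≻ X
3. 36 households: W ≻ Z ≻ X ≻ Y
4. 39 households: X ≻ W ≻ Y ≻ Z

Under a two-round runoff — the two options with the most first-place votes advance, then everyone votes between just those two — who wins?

W

Round 1 first-place votes: X 39, Y 0, Z 7, W 78.
W and X advance.
Runoff: W is preferred to X by 85 voters; X by 39.
W wins the runoff.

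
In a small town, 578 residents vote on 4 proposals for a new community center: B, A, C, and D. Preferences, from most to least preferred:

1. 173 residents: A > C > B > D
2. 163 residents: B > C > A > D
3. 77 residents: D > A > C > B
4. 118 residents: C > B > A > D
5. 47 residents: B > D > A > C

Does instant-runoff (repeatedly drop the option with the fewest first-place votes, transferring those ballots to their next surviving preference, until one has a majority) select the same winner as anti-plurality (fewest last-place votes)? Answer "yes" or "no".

no

Instant-runoff — R1 B 210, A 173, C 118, D 77 (D out); R2 B 210, A 250, C 118 (C out); R3 B 328, A 250 (B winner). Winner: B.
Anti-plurality — last-place votes: B 77, A 0, C 47, D 454. Winner: A.
The two methods disagree.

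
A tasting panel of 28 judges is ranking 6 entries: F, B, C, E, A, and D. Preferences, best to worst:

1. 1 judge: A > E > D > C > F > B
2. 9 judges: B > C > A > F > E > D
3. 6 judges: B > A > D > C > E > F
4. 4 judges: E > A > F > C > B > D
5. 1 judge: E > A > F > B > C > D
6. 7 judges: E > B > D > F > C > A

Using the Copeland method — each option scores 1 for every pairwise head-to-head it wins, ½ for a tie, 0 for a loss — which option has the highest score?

B

F: ties D; loses to B, C, E, and A → score 0.5.
B: beats F, C, E, A, and D → score 5.
C: beats F, E, and A; ties D; loses to B → score 3.5.
E: beats F and D; loses to B, C, and A → score 2.
A: beats F, E, and D; loses to B and C → score 3.
D: ties F and C; loses to B, E, and A → score 1.
B has the best pairwise record.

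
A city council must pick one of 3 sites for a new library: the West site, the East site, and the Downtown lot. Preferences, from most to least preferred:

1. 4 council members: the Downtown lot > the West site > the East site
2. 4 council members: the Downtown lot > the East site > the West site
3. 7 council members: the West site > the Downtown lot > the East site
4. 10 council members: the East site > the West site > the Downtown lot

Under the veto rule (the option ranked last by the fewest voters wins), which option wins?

Last-place votes: the West site 4, the East site 11, the Downtown lot 10.
the West site is ranked last by the fewest voters, so the West site wins.

the West site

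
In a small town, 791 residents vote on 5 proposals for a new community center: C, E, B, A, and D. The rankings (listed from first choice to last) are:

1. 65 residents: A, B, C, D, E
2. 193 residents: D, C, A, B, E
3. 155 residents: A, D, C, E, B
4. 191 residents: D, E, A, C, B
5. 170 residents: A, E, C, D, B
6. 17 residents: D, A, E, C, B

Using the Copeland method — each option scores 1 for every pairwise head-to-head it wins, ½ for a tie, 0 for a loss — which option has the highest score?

C: beats E and B; loses to A and D → score 2.
E: beats B; loses to C, A, and D → score 1.
B: loses to C, E, A, and D → score 0.
A: beats C, E, and B; loses to D → score 3.
D: beats C, E, B, and A → score 4.
D has the best pairwise record.

D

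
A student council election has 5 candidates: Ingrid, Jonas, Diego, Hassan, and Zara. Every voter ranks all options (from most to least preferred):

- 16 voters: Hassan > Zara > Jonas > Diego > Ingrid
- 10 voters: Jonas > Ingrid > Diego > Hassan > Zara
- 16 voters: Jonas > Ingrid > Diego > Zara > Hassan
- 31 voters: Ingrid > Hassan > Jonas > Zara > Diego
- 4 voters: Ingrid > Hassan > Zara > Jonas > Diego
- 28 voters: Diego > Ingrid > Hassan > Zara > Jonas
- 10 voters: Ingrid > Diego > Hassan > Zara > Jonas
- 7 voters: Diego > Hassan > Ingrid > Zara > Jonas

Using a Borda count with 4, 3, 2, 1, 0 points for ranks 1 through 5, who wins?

Ingrid

Ingrid: 16·0 + 10·3 + 16·3 + 31·4 + 4·4 + 28·3 + 10·4 + 7·2 = 356
Jonas: 16·2 + 10·4 + 16·4 + 31·2 + 4·1 + 28·0 + 10·0 + 7·0 = 202
Diego: 16·1 + 10·2 + 16·2 + 31·0 + 4·0 + 28·4 + 10·3 + 7·4 = 238
Hassan: 16·4 + 10·1 + 16·0 + 31·3 + 4·3 + 28·2 + 10·2 + 7·3 = 276
Zara: 16·3 + 10·0 + 16·1 + 31·1 + 4·2 + 28·1 + 10·1 + 7·1 = 148
Ingrid has the highest Borda score (356).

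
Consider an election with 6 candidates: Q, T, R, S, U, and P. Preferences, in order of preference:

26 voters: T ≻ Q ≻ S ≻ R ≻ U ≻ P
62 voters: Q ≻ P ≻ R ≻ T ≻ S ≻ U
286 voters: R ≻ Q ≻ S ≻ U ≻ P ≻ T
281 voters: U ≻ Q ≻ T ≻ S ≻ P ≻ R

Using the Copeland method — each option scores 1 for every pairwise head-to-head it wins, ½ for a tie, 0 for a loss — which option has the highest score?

Q

Q: beats T, R, S, U, and P → score 5.
T: beats S; loses to Q, R, U, and P → score 1.
R: beats T, S, and U; loses to Q and P → score 3.
S: beats U and P; loses to Q, T, and R → score 2.
U: beats T and P; loses to Q, R, and S → score 2.
P: beats T and R; loses to Q, S, and U → score 2.
Q has the best pairwise record.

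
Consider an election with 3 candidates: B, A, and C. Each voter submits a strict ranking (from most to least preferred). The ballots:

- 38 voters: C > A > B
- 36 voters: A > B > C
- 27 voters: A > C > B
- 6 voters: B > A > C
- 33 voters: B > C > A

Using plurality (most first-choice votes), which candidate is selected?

A

First-place votes: B 39, A 63, C 38.
A has the most first-place votes.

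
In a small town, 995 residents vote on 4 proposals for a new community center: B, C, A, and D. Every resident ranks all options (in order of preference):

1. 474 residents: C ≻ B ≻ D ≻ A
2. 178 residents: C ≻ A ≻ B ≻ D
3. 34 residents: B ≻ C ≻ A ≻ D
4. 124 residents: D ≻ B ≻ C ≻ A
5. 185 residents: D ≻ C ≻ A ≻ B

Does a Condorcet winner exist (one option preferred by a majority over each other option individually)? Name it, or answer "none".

C vs B: 837–158 for C.
C vs A: 995–0 for C.
C vs D: 686–309 for C.
C beats every other option head-to-head.

C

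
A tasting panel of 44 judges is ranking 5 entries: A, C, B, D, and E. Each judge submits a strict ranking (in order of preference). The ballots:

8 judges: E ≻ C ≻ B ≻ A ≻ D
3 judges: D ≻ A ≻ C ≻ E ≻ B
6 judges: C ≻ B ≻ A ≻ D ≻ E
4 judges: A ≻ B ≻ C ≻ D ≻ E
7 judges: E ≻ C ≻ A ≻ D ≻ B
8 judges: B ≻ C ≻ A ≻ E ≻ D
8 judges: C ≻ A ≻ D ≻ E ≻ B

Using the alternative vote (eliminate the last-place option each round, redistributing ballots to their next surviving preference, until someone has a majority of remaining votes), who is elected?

C

Round 1: A 4, C 14, B 8, D 3, E 15. Eliminate D.
Round 2: A 7, C 14, B 8, E 15. Eliminate A.
Round 3: C 17, B 12, E 15. Eliminate B.
Round 4: C 29, E 15. C has a majority.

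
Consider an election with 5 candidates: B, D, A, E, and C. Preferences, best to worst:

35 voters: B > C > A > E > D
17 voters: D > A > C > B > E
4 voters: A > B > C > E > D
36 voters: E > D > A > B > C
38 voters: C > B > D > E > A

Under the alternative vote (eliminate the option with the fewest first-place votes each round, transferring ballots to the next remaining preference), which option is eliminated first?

Round 1: B 35, D 17, A 4, E 36, C 38. Eliminate A.

A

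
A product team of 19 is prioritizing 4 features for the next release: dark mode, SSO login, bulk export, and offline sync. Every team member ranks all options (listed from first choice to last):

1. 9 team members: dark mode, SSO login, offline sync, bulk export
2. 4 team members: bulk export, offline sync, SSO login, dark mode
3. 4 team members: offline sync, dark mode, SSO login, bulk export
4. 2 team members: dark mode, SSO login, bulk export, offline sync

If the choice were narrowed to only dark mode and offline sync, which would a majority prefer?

Voters preferring dark mode to offline sync: 11; preferring offline sync to dark mode: 8.
dark mode wins the head-to-head.

dark mode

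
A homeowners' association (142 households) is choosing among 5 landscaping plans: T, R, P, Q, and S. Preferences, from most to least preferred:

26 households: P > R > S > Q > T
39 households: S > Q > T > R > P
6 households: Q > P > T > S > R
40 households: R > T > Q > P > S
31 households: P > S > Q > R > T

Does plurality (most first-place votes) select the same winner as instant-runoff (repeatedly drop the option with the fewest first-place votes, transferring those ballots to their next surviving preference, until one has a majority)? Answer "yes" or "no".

no

Plurality — first-place votes: T 0, R 40, P 57, Q 6, S 39. Winner: P.
Instant-runoff — R1 T 0, R 40, P 57, Q 6, S 39 (T out); R2 R 40, P 57, Q 6, S 39 (Q out); R3 R 40, P 63, S 39 (S out); R4 R 79, P 63 (R winner). Winner: R.
The two methods disagree.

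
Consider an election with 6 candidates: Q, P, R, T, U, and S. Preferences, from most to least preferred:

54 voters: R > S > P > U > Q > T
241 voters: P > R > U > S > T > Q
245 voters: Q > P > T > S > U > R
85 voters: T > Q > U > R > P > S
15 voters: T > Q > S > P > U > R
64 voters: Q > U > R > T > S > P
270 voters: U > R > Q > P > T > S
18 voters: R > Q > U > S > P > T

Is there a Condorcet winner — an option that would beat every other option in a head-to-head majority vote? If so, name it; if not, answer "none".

Checking pairwise contests:
R beats Q 583–409.
Q beats P 697–295.
P beats R 501–491.
Q beats T 651–341.
P beats U 555–437.
Q beats S 697–295.
Every option loses at least one head-to-head, so there is no Condorcet winner.

none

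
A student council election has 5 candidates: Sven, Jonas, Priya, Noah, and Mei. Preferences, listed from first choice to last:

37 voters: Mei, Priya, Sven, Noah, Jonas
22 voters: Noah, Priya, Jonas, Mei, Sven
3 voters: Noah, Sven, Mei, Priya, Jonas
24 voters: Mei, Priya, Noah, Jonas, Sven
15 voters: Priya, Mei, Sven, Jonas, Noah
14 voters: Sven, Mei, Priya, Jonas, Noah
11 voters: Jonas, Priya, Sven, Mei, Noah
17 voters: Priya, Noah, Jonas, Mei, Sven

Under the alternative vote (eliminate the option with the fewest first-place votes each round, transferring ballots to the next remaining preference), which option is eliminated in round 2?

Round 1: Sven 14, Jonas 11, Priya 32, Noah 25, Mei 61. Eliminate Jonas.
Round 2: Sven 14, Priya 43, Noah 25, Mei 61. Eliminate Sven.

Sven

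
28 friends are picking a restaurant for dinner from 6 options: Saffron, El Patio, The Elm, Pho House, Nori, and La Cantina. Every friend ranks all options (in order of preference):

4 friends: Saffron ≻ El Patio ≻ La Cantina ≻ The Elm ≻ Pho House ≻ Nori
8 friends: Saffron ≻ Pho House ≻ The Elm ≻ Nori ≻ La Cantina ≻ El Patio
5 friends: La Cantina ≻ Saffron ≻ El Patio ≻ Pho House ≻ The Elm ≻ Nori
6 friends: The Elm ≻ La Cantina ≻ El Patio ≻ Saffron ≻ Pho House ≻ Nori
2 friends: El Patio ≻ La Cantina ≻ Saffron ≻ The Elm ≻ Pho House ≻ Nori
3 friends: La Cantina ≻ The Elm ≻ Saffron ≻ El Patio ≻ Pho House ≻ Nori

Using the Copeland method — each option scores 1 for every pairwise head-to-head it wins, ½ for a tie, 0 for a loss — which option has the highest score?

Saffron: beats El Patio, The Elm, Pho House, and Nori; loses to La Cantina → score 4.
El Patio: beats Pho House and Nori; loses to Saffron, The Elm, and La Cantina → score 2.
The Elm: beats El Patio, Pho House, and Nori; ties La Cantina; loses to Saffron → score 3.5.
Pho House: beats Nori; loses to Saffron, El Patio, The Elm, and La Cantina → score 1.
Nori: loses to Saffron, El Patio, The Elm, Pho House, and La Cantina → score 0.
La Cantina: beats Saffron, El Patio, Pho House, and Nori; ties The Elm → score 4.5.
La Cantina has the best pairwise record.

La Cantina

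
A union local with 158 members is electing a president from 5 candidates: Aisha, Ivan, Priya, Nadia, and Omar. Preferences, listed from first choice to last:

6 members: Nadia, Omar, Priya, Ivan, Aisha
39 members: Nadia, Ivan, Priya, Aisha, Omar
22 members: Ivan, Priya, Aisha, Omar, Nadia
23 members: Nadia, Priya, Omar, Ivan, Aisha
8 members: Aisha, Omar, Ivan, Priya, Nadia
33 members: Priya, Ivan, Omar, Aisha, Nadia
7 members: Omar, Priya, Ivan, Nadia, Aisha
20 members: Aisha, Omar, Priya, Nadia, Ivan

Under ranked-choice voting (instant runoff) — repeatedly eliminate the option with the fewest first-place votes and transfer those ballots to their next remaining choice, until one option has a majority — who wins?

Round 1: Aisha 28, Ivan 22, Priya 33, Nadia 68, Omar 7. Eliminate Omar.
Round 2: Aisha 28, Ivan 22, Priya 40, Nadia 68. Eliminate Ivan.
Round 3: Aisha 28, Priya 62, Nadia 68. Eliminate Aisha.
Round 4: Priya 90, Nadia 68. Priya has a majority.

Priya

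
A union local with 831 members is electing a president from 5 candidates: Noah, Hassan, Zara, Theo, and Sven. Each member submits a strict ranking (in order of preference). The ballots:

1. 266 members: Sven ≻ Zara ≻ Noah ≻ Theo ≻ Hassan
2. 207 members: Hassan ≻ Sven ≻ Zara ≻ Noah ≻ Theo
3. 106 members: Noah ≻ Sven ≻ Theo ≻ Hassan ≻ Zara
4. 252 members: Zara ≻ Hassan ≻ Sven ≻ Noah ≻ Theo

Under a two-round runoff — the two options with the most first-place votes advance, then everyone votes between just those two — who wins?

Round 1 first-place votes: Noah 106, Hassan 207, Zara 252, Theo 0, Sven 266.
Sven and Zara advance.
Runoff: Sven is preferred to Zara by 579 voters; Zara by 252.
Sven wins the runoff.

Sven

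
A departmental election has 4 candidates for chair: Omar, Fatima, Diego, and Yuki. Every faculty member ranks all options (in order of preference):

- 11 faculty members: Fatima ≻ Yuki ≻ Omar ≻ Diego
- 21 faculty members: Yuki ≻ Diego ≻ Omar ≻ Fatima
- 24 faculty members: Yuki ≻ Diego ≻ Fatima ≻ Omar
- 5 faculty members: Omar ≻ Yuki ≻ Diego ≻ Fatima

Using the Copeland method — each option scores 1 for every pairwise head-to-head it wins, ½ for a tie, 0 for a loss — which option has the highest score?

Yuki

Omar: loses to Fatima, Diego, and Yuki → score 0.
Fatima: beats Omar; loses to Diego and Yuki → score 1.
Diego: beats Omar and Fatima; loses to Yuki → score 2.
Yuki: beats Omar, Fatima, and Diego → score 3.
Yuki has the best pairwise record.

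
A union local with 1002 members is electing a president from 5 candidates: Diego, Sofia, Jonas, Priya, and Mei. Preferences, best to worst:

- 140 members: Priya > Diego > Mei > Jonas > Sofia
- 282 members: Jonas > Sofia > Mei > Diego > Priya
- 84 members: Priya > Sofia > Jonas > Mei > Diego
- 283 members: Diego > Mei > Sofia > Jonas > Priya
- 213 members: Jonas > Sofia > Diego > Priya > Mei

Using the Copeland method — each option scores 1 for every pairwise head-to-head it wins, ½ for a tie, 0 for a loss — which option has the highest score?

Jonas

Diego: beats Priya and Mei; loses to Sofia and Jonas → score 2.
Sofia: beats Diego, Priya, and Mei; loses to Jonas → score 3.
Jonas: beats Diego, Sofia, Priya, and Mei → score 4.
Priya: loses to Diego, Sofia, Jonas, and Mei → score 0.
Mei: beats Priya; loses to Diego, Sofia, and Jonas → score 1.
Jonas has the best pairwise record.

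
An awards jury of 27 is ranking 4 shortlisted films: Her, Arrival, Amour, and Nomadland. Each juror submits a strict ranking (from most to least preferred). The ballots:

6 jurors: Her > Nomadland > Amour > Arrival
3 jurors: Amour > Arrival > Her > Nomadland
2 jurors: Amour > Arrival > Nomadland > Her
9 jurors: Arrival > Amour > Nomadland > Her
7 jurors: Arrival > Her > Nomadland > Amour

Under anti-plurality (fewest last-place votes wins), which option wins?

Nomadland

Last-place votes: Her 11, Arrival 6, Amour 7, Nomadland 3.
Nomadland is ranked last by the fewest voters, so Nomadland wins.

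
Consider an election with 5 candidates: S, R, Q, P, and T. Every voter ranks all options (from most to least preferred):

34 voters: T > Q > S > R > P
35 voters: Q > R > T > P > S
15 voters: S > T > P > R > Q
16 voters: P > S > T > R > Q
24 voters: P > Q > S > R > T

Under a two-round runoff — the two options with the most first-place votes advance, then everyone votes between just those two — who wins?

Round 1 first-place votes: S 15, R 0, Q 35, P 40, T 34.
P and Q advance.
Runoff: P is preferred to Q by 55 voters; Q by 69.
Q wins the runoff.

Q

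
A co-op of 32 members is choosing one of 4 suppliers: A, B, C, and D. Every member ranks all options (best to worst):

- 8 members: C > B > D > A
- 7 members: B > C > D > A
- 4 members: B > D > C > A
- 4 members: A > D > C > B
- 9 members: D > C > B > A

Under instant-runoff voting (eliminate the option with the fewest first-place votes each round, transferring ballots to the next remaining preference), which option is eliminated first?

Round 1: A 4, B 11, C 8, D 9. Eliminate A.

A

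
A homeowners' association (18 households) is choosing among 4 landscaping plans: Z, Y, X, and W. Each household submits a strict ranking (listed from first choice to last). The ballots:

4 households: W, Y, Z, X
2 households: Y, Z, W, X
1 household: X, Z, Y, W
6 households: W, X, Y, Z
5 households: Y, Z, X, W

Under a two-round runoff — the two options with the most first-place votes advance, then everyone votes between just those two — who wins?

Round 1 first-place votes: Z 0, Y 7, X 1, W 10.
W and Y advance.
Runoff: W is preferred to Y by 10 voters; Y by 8.
W wins the runoff.

W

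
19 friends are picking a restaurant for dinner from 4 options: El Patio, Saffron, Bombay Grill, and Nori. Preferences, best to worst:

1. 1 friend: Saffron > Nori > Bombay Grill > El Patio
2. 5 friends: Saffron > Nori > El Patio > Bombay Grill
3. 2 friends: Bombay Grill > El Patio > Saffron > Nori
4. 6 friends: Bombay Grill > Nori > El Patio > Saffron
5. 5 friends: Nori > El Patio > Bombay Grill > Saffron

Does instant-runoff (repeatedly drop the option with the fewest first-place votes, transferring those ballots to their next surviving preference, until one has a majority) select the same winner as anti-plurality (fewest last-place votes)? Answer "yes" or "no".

Instant-runoff — R1 El Patio 0, Saffron 6, Bombay Grill 8, Nori 5 (El Patio out); R2 Saffron 6, Bombay Grill 8, Nori 5 (Nori out); R3 Saffron 6, Bombay Grill 13 (Bombay Grill winner). Winner: Bombay Grill.
Anti-plurality — last-place votes: El Patio 1, Saffron 11, Bombay Grill 5, Nori 2. Winner: El Patio.
The two methods disagree.

no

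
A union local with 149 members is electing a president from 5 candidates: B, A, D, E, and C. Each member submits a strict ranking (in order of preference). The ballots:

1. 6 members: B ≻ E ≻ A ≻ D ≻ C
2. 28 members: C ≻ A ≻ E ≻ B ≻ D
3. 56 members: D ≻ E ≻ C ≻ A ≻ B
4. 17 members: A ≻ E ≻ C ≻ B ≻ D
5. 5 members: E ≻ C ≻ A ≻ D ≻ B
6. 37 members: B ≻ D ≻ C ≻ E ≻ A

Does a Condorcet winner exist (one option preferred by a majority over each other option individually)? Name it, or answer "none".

Checking pairwise contests:
A beats B 106–43.
D beats A 93–56.
B beats D 88–61.
D beats E 93–56.
D beats C 99–50.
Every option loses at least one head-to-head, so there is no Condorcet winner.

none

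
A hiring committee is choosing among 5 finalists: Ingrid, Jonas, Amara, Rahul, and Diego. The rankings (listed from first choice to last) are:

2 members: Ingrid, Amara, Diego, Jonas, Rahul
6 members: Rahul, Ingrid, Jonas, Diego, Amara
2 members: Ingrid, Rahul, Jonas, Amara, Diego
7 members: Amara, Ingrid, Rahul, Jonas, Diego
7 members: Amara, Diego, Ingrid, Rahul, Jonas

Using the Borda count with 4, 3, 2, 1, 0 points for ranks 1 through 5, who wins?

Ingrid: 2·4 + 6·3 + 2·4 + 7·3 + 7·2 = 69
Jonas: 2·1 + 6·2 + 2·2 + 7·1 + 7·0 = 25
Amara: 2·3 + 6·0 + 2·1 + 7·4 + 7·4 = 64
Rahul: 2·0 + 6·4 + 2·3 + 7·2 + 7·1 = 51
Diego: 2·2 + 6·1 + 2·0 + 7·0 + 7·3 = 31
Ingrid has the highest Borda score (69).

Ingrid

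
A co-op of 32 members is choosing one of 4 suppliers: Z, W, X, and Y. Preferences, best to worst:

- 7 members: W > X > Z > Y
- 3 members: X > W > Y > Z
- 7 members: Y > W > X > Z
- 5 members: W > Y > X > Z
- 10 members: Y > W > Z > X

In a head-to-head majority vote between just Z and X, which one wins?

Voters preferring Z to X: 10; preferring X to Z: 22.
X wins the head-to-head.

X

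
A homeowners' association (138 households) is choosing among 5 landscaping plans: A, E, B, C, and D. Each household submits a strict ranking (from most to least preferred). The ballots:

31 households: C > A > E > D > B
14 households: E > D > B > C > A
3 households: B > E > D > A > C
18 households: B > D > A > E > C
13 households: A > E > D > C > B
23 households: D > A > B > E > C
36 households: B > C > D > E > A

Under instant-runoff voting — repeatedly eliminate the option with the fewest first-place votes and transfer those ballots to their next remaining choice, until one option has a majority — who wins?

Round 1: A 13, E 14, B 57, C 31, D 23. Eliminate A.
Round 2: E 27, B 57, C 31, D 23. Eliminate D.
Round 3: E 27, B 80, C 31. B has a majority.

B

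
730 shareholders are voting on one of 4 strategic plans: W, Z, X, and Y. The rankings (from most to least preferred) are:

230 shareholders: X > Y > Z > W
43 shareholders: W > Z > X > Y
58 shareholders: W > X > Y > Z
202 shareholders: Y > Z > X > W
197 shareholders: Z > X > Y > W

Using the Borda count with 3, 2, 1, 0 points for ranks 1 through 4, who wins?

W: 230·0 + 43·3 + 58·3 + 202·0 + 197·0 = 303
Z: 230·1 + 43·2 + 58·0 + 202·2 + 197·3 = 1311
X: 230·3 + 43·1 + 58·2 + 202·1 + 197·2 = 1445
Y: 230·2 + 43·0 + 58·1 + 202·3 + 197·1 = 1321
X has the highest Borda score (1445).

X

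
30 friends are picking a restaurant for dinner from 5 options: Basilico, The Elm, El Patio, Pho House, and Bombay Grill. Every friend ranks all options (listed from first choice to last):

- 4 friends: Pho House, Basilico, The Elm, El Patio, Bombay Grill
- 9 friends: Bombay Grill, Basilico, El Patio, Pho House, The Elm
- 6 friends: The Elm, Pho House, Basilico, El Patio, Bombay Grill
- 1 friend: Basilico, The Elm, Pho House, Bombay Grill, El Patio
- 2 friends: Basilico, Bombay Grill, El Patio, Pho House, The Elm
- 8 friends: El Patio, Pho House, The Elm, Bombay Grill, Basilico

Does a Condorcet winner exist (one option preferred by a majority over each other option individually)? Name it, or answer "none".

none

Checking pairwise contests:
Pho House beats Basilico 18–12.
Basilico beats The Elm 16–14.
Basilico beats El Patio 22–8.
El Patio beats Pho House 19–11.
The Elm beats Bombay Grill 19–11.
Every option loses at least one head-to-head, so there is no Condorcet winner.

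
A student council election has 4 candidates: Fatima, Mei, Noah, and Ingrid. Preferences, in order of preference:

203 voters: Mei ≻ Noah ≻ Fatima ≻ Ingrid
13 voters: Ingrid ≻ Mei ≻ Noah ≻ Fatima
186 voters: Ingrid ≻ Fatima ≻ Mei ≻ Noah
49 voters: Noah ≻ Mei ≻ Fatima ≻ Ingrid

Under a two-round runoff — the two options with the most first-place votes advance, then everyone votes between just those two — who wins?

Mei

Round 1 first-place votes: Fatima 0, Mei 203, Noah 49, Ingrid 199.
Mei and Ingrid advance.
Runoff: Mei is preferred to Ingrid by 252 voters; Ingrid by 199.
Mei wins the runoff.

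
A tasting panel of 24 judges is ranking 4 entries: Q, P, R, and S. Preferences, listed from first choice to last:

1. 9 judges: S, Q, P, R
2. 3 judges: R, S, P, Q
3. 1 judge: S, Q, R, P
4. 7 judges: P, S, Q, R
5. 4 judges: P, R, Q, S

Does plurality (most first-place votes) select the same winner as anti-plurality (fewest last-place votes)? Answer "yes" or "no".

Plurality — first-place votes: Q 0, P 11, R 3, S 10. Winner: P.
Anti-plurality — last-place votes: Q 3, P 1, R 16, S 4. Winner: P.
The two methods agree.

yes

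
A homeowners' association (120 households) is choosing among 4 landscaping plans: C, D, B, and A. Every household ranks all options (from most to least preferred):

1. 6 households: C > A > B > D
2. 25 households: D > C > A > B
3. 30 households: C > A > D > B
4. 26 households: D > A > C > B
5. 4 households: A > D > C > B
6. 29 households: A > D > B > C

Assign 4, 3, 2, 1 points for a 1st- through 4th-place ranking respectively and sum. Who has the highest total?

C: 6·4 + 25·3 + 30·4 + 26·2 + 4·2 + 29·1 = 308
D: 6·1 + 25·4 + 30·2 + 26·4 + 4·3 + 29·3 = 369
B: 6·2 + 25·1 + 30·1 + 26·1 + 4·1 + 29·2 = 155
A: 6·3 + 25·2 + 30·3 + 26·3 + 4·4 + 29·4 = 368
D has the highest Borda score (369).

D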